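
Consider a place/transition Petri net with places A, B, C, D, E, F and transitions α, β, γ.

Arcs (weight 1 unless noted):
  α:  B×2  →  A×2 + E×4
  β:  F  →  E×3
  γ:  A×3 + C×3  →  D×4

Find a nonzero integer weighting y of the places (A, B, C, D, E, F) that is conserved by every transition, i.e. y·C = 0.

y = (A:1, B:1, C:-1, D:0, E:0, F:0)

Incidence matrix C (rows=places, cols=transitions):
        α    β    γ
    A   2    0   -3
    B  -2    0    0
    C   0    0   -3
    D   0    0    4
    E   4    3    0
    F   0   -1    0

Candidate y = [1, 1, -1, 0, 0, 0]; check y·C column-wise:
  col α: 1·2 + 1·-2 + -1·0 + 0·4 = 0
  col β: 1·0 + 1·0 + -1·0 + 0·3 + 0·-1 = 0
  col γ: 1·-3 + 1·0 + -1·-3 + 0·4 = 0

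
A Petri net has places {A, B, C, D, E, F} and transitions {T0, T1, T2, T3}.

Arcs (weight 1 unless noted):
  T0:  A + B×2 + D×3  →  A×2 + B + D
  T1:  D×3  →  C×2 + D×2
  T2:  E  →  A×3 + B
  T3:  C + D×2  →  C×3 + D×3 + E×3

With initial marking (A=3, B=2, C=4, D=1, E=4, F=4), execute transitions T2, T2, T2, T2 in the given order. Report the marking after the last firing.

step 1: fire T2:  (A=3, B=2, C=4, D=1, E=4, F=4) → (A=6, B=3, C=4, D=1, E=3, F=4)
step 2: fire T2:  (A=6, B=3, C=4, D=1, E=3, F=4) → (A=9, B=4, C=4, D=1, E=2, F=4)
step 3: fire T2:  (A=9, B=4, C=4, D=1, E=2, F=4) → (A=12, B=5, C=4, D=1, E=1, F=4)
step 4: fire T2:  (A=12, B=5, C=4, D=1, E=1, F=4) → (A=15, B=6, C=4, D=1, E=0, F=4)

(A=15, B=6, C=4, D=1, E=0, F=4)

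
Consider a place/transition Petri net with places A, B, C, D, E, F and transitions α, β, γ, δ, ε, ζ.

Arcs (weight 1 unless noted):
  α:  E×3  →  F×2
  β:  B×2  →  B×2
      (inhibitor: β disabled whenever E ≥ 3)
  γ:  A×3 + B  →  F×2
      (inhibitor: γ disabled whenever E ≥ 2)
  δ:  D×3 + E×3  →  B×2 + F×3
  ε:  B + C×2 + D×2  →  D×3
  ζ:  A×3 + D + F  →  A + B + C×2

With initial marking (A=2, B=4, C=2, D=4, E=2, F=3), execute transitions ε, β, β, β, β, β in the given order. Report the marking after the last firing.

(A=2, B=3, C=0, D=5, E=2, F=3)

step 1: fire ε:  (A=2, B=4, C=2, D=4, E=2, F=3) → (A=2, B=3, C=0, D=5, E=2, F=3)
step 2: fire β:  (A=2, B=3, C=0, D=5, E=2, F=3) → (A=2, B=3, C=0, D=5, E=2, F=3)
step 3: fire β:  (A=2, B=3, C=0, D=5, E=2, F=3) → (A=2, B=3, C=0, D=5, E=2, F=3)
step 4: fire β:  (A=2, B=3, C=0, D=5, E=2, F=3) → (A=2, B=3, C=0, D=5, E=2, F=3)
step 5: fire β:  (A=2, B=3, C=0, D=5, E=2, F=3) → (A=2, B=3, C=0, D=5, E=2, F=3)
step 6: fire β:  (A=2, B=3, C=0, D=5, E=2, F=3) → (A=2, B=3, C=0, D=5, E=2, F=3)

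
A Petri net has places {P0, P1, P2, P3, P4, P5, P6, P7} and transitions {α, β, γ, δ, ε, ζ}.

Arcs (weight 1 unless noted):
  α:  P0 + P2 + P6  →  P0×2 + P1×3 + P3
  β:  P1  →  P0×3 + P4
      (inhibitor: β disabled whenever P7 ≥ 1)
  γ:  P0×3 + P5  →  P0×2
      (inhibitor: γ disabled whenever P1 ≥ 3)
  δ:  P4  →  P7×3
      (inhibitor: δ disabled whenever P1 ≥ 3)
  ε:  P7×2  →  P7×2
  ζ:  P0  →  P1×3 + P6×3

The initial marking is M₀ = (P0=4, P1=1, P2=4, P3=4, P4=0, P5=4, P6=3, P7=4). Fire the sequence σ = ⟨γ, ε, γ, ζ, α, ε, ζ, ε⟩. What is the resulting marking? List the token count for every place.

(P0=1, P1=10, P2=3, P3=5, P4=0, P5=2, P6=8, P7=4)

step 1: fire γ:  (P0=4, P1=1, P2=4, P3=4, P4=0, P5=4, P6=3, P7=4) → (P0=3, P1=1, P2=4, P3=4, P4=0, P5=3, P6=3, P7=4)
step 2: fire ε:  (P0=3, P1=1, P2=4, P3=4, P4=0, P5=3, P6=3, P7=4) → (P0=3, P1=1, P2=4, P3=4, P4=0, P5=3, P6=3, P7=4)
step 3: fire γ:  (P0=3, P1=1, P2=4, P3=4, P4=0, P5=3, P6=3, P7=4) → (P0=2, P1=1, P2=4, P3=4, P4=0, P5=2, P6=3, P7=4)
step 4: fire ζ:  (P0=2, P1=1, P2=4, P3=4, P4=0, P5=2, P6=3, P7=4) → (P0=1, P1=4, P2=4, P3=4, P4=0, P5=2, P6=6, P7=4)
step 5: fire α:  (P0=1, P1=4, P2=4, P3=4, P4=0, P5=2, P6=6, P7=4) → (P0=2, P1=7, P2=3, P3=5, P4=0, P5=2, P6=5, P7=4)
step 6: fire ε:  (P0=2, P1=7, P2=3, P3=5, P4=0, P5=2, P6=5, P7=4) → (P0=2, P1=7, P2=3, P3=5, P4=0, P5=2, P6=5, P7=4)
step 7: fire ζ:  (P0=2, P1=7, P2=3, P3=5, P4=0, P5=2, P6=5, P7=4) → (P0=1, P1=10, P2=3, P3=5, P4=0, P5=2, P6=8, P7=4)
step 8: fire ε:  (P0=1, P1=10, P2=3, P3=5, P4=0, P5=2, P6=8, P7=4) → (P0=1, P1=10, P2=3, P3=5, P4=0, P5=2, P6=8, P7=4)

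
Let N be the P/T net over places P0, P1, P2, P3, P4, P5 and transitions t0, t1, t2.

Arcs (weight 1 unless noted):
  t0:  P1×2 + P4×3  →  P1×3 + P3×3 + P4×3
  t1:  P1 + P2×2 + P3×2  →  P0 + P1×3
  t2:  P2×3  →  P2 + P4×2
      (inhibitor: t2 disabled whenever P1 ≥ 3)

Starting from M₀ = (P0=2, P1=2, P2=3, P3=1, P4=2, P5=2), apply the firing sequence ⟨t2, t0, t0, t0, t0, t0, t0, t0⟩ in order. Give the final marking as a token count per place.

step 1: fire t2:  (P0=2, P1=2, P2=3, P3=1, P4=2, P5=2) → (P0=2, P1=2, P2=1, P3=1, P4=4, P5=2)
step 2: fire t0:  (P0=2, P1=2, P2=1, P3=1, P4=4, P5=2) → (P0=2, P1=3, P2=1, P3=4, P4=4, P5=2)
step 3: fire t0:  (P0=2, P1=3, P2=1, P3=4, P4=4, P5=2) → (P0=2, P1=4, P2=1, P3=7, P4=4, P5=2)
step 4: fire t0:  (P0=2, P1=4, P2=1, P3=7, P4=4, P5=2) → (P0=2, P1=5, P2=1, P3=10, P4=4, P5=2)
step 5: fire t0:  (P0=2, P1=5, P2=1, P3=10, P4=4, P5=2) → (P0=2, P1=6, P2=1, P3=13, P4=4, P5=2)
step 6: fire t0:  (P0=2, P1=6, P2=1, P3=13, P4=4, P5=2) → (P0=2, P1=7, P2=1, P3=16, P4=4, P5=2)
step 7: fire t0:  (P0=2, P1=7, P2=1, P3=16, P4=4, P5=2) → (P0=2, P1=8, P2=1, P3=19, P4=4, P5=2)
step 8: fire t0:  (P0=2, P1=8, P2=1, P3=19, P4=4, P5=2) → (P0=2, P1=9, P2=1, P3=22, P4=4, P5=2)

(P0=2, P1=9, P2=1, P3=22, P4=4, P5=2)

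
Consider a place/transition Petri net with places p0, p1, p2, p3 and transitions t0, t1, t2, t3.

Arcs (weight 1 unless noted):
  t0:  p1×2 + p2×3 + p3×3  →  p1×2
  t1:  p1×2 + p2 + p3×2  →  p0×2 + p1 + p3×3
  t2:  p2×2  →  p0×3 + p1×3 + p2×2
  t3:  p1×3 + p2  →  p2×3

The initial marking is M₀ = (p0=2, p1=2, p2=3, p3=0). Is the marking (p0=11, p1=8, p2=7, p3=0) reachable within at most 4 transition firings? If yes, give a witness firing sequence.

NO — not reachable within 4 firings

depth 0: 1 marking
depth 1: 2 markings reached so far
depth 2: 4 markings reached so far
depth 3: 6 markings reached so far
depth 4: 9 markings reached so far
target is not among the 9 markings reachable within 4 steps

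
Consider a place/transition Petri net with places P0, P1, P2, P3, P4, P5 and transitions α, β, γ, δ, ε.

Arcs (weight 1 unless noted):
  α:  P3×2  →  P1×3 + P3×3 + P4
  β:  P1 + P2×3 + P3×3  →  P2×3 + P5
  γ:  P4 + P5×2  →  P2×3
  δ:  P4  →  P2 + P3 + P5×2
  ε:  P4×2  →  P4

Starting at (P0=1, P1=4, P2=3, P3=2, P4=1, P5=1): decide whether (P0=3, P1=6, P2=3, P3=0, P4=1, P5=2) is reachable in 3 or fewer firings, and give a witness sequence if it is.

depth 0: 1 marking
depth 1: 3 markings reached so far
depth 2: 8 markings reached so far
depth 3: 18 markings reached so far
target is not among the 18 markings reachable within 3 steps

NO — not reachable within 3 firings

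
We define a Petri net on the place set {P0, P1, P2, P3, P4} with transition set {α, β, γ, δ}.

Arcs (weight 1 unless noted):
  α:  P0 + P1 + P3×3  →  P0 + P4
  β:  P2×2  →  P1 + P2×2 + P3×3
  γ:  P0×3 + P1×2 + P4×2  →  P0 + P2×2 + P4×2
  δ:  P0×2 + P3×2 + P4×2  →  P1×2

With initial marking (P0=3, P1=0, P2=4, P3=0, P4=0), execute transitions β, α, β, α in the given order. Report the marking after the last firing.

(P0=3, P1=0, P2=4, P3=0, P4=2)

step 1: fire β:  (P0=3, P1=0, P2=4, P3=0, P4=0) → (P0=3, P1=1, P2=4, P3=3, P4=0)
step 2: fire α:  (P0=3, P1=1, P2=4, P3=3, P4=0) → (P0=3, P1=0, P2=4, P3=0, P4=1)
step 3: fire β:  (P0=3, P1=0, P2=4, P3=0, P4=1) → (P0=3, P1=1, P2=4, P3=3, P4=1)
step 4: fire α:  (P0=3, P1=1, P2=4, P3=3, P4=1) → (P0=3, P1=0, P2=4, P3=0, P4=2)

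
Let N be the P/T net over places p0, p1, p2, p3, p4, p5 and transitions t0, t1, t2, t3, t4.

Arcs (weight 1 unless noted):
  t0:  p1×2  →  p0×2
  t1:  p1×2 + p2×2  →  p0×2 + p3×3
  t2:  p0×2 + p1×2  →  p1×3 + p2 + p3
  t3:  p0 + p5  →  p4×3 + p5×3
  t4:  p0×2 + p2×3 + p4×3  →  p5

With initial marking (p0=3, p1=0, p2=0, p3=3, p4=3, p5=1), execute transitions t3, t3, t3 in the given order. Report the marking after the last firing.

step 1: fire t3:  (p0=3, p1=0, p2=0, p3=3, p4=3, p5=1) → (p0=2, p1=0, p2=0, p3=3, p4=6, p5=3)
step 2: fire t3:  (p0=2, p1=0, p2=0, p3=3, p4=6, p5=3) → (p0=1, p1=0, p2=0, p3=3, p4=9, p5=5)
step 3: fire t3:  (p0=1, p1=0, p2=0, p3=3, p4=9, p5=5) → (p0=0, p1=0, p2=0, p3=3, p4=12, p5=7)

(p0=0, p1=0, p2=0, p3=3, p4=12, p5=7)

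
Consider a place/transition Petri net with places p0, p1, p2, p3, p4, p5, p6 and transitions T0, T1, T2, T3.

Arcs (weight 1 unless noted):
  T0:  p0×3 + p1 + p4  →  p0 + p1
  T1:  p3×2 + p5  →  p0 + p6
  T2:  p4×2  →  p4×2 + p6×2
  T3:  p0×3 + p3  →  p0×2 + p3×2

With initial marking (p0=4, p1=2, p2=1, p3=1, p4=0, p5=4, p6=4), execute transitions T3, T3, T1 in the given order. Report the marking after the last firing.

(p0=3, p1=2, p2=1, p3=1, p4=0, p5=3, p6=5)

step 1: fire T3:  (p0=4, p1=2, p2=1, p3=1, p4=0, p5=4, p6=4) → (p0=3, p1=2, p2=1, p3=2, p4=0, p5=4, p6=4)
step 2: fire T3:  (p0=3, p1=2, p2=1, p3=2, p4=0, p5=4, p6=4) → (p0=2, p1=2, p2=1, p3=3, p4=0, p5=4, p6=4)
step 3: fire T1:  (p0=2, p1=2, p2=1, p3=3, p4=0, p5=4, p6=4) → (p0=3, p1=2, p2=1, p3=1, p4=0, p5=3, p6=5)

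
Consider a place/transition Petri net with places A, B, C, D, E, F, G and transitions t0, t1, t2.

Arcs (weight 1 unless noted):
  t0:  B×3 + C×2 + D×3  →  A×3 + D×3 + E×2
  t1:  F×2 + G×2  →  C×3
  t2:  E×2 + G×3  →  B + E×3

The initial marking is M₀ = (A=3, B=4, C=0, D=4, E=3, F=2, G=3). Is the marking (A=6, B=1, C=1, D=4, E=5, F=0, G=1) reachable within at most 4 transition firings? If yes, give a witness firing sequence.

step 1: fire t1:  (A=3, B=4, C=0, D=4, E=3, F=2, G=3) → (A=3, B=4, C=3, D=4, E=3, F=0, G=1)
step 2: fire t0:  (A=3, B=4, C=3, D=4, E=3, F=0, G=1) → (A=6, B=1, C=1, D=4, E=5, F=0, G=1)

YES — reachable via ⟨t1, t0⟩ (2 firings)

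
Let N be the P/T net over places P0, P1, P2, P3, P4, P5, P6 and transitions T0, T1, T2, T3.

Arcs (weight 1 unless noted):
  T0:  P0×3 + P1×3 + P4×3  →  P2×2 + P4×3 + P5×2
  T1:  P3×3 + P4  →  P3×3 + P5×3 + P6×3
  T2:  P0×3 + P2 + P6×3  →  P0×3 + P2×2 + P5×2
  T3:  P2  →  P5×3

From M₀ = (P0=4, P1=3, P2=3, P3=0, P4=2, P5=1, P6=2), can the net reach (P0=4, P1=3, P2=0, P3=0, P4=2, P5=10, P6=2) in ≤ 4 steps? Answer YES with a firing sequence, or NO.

YES — reachable via ⟨T3, T3, T3⟩ (3 firings)

step 1: fire T3:  (P0=4, P1=3, P2=3, P3=0, P4=2, P5=1, P6=2) → (P0=4, P1=3, P2=2, P3=0, P4=2, P5=4, P6=2)
step 2: fire T3:  (P0=4, P1=3, P2=2, P3=0, P4=2, P5=4, P6=2) → (P0=4, P1=3, P2=1, P3=0, P4=2, P5=7, P6=2)
step 3: fire T3:  (P0=4, P1=3, P2=1, P3=0, P4=2, P5=7, P6=2) → (P0=4, P1=3, P2=0, P3=0, P4=2, P5=10, P6=2)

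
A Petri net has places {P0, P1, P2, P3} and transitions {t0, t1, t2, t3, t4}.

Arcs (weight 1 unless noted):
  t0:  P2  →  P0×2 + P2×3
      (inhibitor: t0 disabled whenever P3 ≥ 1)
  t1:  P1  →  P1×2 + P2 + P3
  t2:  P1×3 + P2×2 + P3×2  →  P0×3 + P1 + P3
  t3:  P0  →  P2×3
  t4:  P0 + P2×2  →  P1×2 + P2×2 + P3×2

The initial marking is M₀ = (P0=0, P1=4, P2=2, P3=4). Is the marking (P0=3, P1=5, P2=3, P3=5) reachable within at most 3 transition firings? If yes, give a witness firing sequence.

depth 0: 1 marking
depth 1: 3 markings reached so far
depth 2: 6 markings reached so far
depth 3: 11 markings reached so far
target is not among the 11 markings reachable within 3 steps

NO — not reachable within 3 firings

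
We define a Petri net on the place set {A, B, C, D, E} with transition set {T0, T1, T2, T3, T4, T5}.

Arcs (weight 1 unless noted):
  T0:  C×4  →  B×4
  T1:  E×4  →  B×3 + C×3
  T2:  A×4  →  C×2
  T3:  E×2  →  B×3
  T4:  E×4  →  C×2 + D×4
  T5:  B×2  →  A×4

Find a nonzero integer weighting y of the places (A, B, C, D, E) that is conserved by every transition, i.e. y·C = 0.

y = (A:1, B:2, C:2, D:2, E:3)

Incidence matrix C (rows=places, cols=transitions):
       T0   T1   T2   T3   T4   T5
    A   0    0   -4    0    0    4
    B   4    3    0    3    0   -2
    C  -4    3    2    0    2    0
    D   0    0    0    0    4    0
    E   0   -4    0   -2   -4    0

Candidate y = [1, 2, 2, 2, 3]; check y·C column-wise:
  col T0: 1·0 + 2·4 + 2·-4 + 2·0 + 3·0 = 0
  col T1: 1·0 + 2·3 + 2·3 + 2·0 + 3·-4 = 0
  col T2: 1·-4 + 2·0 + 2·2 + 2·0 + 3·0 = 0
  col T3: 1·0 + 2·3 + 2·0 + 2·0 + 3·-2 = 0
  col T4: 1·0 + 2·0 + 2·2 + 2·4 + 3·-4 = 0
  col T5: 1·4 + 2·-2 + 2·0 + 2·0 + 3·0 = 0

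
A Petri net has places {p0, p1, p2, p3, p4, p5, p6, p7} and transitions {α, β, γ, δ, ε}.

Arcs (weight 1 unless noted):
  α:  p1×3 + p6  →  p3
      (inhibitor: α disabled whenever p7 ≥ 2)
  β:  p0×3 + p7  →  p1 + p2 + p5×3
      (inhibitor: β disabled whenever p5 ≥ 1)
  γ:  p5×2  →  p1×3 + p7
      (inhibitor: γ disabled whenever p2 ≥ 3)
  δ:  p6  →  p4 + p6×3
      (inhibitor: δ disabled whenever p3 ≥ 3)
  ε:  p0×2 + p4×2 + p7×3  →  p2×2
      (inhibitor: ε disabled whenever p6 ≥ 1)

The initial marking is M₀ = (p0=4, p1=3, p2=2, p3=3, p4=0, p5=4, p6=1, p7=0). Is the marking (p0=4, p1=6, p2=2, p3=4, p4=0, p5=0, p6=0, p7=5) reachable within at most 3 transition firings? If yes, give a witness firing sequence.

depth 0: 1 marking
depth 1: 3 markings reached so far
depth 2: 5 markings reached so far
depth 3: 7 markings reached so far
target is not among the 7 markings reachable within 3 steps

NO — not reachable within 3 firings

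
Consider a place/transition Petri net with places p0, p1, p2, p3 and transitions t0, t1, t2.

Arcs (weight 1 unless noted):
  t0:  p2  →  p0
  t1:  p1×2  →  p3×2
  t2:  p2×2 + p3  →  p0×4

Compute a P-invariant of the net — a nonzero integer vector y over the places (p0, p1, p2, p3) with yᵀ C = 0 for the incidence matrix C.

Incidence matrix C (rows=places, cols=transitions):
       t0   t1   t2
   p0   1    0    4
   p1   0   -2    0
   p2  -1    0   -2
   p3   0    2   -1

Candidate y = [1, 2, 1, 2]; check y·C column-wise:
  col t0: 1·1 + 2·0 + 1·-1 + 2·0 = 0
  col t1: 1·0 + 2·-2 + 1·0 + 2·2 = 0
  col t2: 1·4 + 2·0 + 1·-2 + 2·-1 = 0

y = (p0:1, p1:2, p2:1, p3:2)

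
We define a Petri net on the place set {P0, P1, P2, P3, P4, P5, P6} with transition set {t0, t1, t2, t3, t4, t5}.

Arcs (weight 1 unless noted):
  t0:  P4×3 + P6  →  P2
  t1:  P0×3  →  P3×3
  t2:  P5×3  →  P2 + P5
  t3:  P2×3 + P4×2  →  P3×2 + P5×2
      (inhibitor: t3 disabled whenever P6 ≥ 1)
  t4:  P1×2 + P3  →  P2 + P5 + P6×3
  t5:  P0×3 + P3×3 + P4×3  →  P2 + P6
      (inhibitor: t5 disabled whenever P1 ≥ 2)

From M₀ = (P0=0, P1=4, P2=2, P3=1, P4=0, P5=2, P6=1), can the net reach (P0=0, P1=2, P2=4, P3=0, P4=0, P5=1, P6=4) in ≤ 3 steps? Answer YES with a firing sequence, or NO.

YES — reachable via ⟨t4, t2⟩ (2 firings)

step 1: fire t4:  (P0=0, P1=4, P2=2, P3=1, P4=0, P5=2, P6=1) → (P0=0, P1=2, P2=3, P3=0, P4=0, P5=3, P6=4)
step 2: fire t2:  (P0=0, P1=2, P2=3, P3=0, P4=0, P5=3, P6=4) → (P0=0, P1=2, P2=4, P3=0, P4=0, P5=1, P6=4)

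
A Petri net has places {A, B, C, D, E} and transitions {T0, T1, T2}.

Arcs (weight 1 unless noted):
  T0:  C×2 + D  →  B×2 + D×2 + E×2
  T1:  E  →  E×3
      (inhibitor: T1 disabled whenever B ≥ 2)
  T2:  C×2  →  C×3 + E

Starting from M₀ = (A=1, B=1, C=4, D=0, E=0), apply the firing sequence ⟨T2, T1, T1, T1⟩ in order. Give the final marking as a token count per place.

step 1: fire T2:  (A=1, B=1, C=4, D=0, E=0) → (A=1, B=1, C=5, D=0, E=1)
step 2: fire T1:  (A=1, B=1, C=5, D=0, E=1) → (A=1, B=1, C=5, D=0, E=3)
step 3: fire T1:  (A=1, B=1, C=5, D=0, E=3) → (A=1, B=1, C=5, D=0, E=5)
step 4: fire T1:  (A=1, B=1, C=5, D=0, E=5) → (A=1, B=1, C=5, D=0, E=7)

(A=1, B=1, C=5, D=0, E=7)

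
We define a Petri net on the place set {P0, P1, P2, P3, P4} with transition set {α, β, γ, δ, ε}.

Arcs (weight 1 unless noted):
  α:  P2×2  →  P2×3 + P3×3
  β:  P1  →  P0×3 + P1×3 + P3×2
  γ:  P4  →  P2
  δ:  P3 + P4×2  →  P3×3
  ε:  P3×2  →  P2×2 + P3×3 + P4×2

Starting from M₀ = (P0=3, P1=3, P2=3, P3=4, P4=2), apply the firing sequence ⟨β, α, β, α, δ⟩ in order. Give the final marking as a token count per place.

(P0=9, P1=7, P2=5, P3=16, P4=0)

step 1: fire β:  (P0=3, P1=3, P2=3, P3=4, P4=2) → (P0=6, P1=5, P2=3, P3=6, P4=2)
step 2: fire α:  (P0=6, P1=5, P2=3, P3=6, P4=2) → (P0=6, P1=5, P2=4, P3=9, P4=2)
step 3: fire β:  (P0=6, P1=5, P2=4, P3=9, P4=2) → (P0=9, P1=7, P2=4, P3=11, P4=2)
step 4: fire α:  (P0=9, P1=7, P2=4, P3=11, P4=2) → (P0=9, P1=7, P2=5, P3=14, P4=2)
step 5: fire δ:  (P0=9, P1=7, P2=5, P3=14, P4=2) → (P0=9, P1=7, P2=5, P3=16, P4=0)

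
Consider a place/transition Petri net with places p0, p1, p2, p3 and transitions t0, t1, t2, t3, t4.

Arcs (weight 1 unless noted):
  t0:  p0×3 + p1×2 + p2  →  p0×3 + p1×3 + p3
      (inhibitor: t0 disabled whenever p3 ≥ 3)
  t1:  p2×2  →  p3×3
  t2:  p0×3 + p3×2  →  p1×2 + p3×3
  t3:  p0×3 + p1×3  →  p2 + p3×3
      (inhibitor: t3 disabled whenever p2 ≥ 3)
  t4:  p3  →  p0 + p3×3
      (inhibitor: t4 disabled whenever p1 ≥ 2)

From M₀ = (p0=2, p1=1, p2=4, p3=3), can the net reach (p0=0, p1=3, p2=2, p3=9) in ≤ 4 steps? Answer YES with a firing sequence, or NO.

step 1: fire t1:  (p0=2, p1=1, p2=4, p3=3) → (p0=2, p1=1, p2=2, p3=6)
step 2: fire t4:  (p0=2, p1=1, p2=2, p3=6) → (p0=3, p1=1, p2=2, p3=8)
step 3: fire t2:  (p0=3, p1=1, p2=2, p3=8) → (p0=0, p1=3, p2=2, p3=9)

YES — reachable via ⟨t1, t4, t2⟩ (3 firings)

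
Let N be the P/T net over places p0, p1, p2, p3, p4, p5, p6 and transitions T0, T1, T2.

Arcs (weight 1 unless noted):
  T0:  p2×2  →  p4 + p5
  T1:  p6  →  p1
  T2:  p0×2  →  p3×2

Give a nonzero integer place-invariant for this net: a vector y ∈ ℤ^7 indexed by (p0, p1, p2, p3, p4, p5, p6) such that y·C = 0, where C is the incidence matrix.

y = (p0:1, p1:0, p2:0, p3:1, p4:0, p5:0, p6:0)

Incidence matrix C (rows=places, cols=transitions):
       T0   T1   T2
   p0   0    0   -2
   p1   0    1    0
   p2  -2    0    0
   p3   0    0    2
   p4   1    0    0
   p5   1    0    0
   p6   0   -1    0

Candidate y = [1, 0, 0, 1, 0, 0, 0]; check y·C column-wise:
  col T0: 1·0 + 0·-2 + 1·0 + 0·1 + 0·1 = 0
  col T1: 1·0 + 0·1 + 1·0 + 0·-1 = 0
  col T2: 1·-2 + 1·2 = 0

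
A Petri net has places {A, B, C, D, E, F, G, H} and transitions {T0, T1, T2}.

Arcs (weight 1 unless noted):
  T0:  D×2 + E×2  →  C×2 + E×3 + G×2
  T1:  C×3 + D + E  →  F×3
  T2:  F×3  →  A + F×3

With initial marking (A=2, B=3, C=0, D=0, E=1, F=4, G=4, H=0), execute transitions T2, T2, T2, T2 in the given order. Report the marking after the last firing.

step 1: fire T2:  (A=2, B=3, C=0, D=0, E=1, F=4, G=4, H=0) → (A=3, B=3, C=0, D=0, E=1, F=4, G=4, H=0)
step 2: fire T2:  (A=3, B=3, C=0, D=0, E=1, F=4, G=4, H=0) → (A=4, B=3, C=0, D=0, E=1, F=4, G=4, H=0)
step 3: fire T2:  (A=4, B=3, C=0, D=0, E=1, F=4, G=4, H=0) → (A=5, B=3, C=0, D=0, E=1, F=4, G=4, H=0)
step 4: fire T2:  (A=5, B=3, C=0, D=0, E=1, F=4, G=4, H=0) → (A=6, B=3, C=0, D=0, E=1, F=4, G=4, H=0)

(A=6, B=3, C=0, D=0, E=1, F=4, G=4, H=0)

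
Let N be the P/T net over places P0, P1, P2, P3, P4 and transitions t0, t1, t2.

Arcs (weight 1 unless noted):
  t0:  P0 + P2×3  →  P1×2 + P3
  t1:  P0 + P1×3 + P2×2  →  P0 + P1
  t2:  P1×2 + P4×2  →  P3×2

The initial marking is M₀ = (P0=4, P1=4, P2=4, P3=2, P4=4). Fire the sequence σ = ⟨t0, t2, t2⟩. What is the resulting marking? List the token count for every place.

(P0=3, P1=2, P2=1, P3=7, P4=0)

step 1: fire t0:  (P0=4, P1=4, P2=4, P3=2, P4=4) → (P0=3, P1=6, P2=1, P3=3, P4=4)
step 2: fire t2:  (P0=3, P1=6, P2=1, P3=3, P4=4) → (P0=3, P1=4, P2=1, P3=5, P4=2)
step 3: fire t2:  (P0=3, P1=4, P2=1, P3=5, P4=2) → (P0=3, P1=2, P2=1, P3=7, P4=0)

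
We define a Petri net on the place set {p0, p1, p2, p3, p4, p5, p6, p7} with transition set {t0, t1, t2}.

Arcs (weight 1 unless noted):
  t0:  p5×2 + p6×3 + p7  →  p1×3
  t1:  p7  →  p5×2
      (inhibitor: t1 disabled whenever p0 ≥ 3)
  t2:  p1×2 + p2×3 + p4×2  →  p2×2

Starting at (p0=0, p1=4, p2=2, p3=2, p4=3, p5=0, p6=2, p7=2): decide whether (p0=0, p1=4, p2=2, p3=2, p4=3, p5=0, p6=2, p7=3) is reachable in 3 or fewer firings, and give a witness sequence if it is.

NO — not reachable within 3 firings

depth 0: 1 marking
depth 1: 2 markings reached so far
depth 2: 3 markings reached so far
depth 3: 3 markings reached so far
(frontier empty at depth 3; search complete)
target is not among the 3 markings reachable within 3 steps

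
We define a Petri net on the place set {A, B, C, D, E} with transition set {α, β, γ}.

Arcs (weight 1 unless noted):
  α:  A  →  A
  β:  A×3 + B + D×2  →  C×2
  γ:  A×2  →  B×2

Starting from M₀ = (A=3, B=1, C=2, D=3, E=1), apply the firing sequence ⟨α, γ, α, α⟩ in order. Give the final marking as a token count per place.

(A=1, B=3, C=2, D=3, E=1)

step 1: fire α:  (A=3, B=1, C=2, D=3, E=1) → (A=3, B=1, C=2, D=3, E=1)
step 2: fire γ:  (A=3, B=1, C=2, D=3, E=1) → (A=1, B=3, C=2, D=3, E=1)
step 3: fire α:  (A=1, B=3, C=2, D=3, E=1) → (A=1, B=3, C=2, D=3, E=1)
step 4: fire α:  (A=1, B=3, C=2, D=3, E=1) → (A=1, B=3, C=2, D=3, E=1)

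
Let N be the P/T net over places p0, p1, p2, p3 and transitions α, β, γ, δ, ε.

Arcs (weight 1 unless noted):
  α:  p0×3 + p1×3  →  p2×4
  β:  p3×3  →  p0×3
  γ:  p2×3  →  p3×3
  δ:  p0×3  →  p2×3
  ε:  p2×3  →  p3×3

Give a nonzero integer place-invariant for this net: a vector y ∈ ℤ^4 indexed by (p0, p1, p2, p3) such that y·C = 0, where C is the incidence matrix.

Incidence matrix C (rows=places, cols=transitions):
        α    β    γ    δ    ε
   p0  -3    3    0   -3    0
   p1  -3    0    0    0    0
   p2   4    0   -3    3   -3
   p3   0   -3    3    0    3

Candidate y = [3, 1, 3, 3]; check y·C column-wise:
  col α: 3·-3 + 1·-3 + 3·4 + 3·0 = 0
  col β: 3·3 + 1·0 + 3·0 + 3·-3 = 0
  col γ: 3·0 + 1·0 + 3·-3 + 3·3 = 0
  col δ: 3·-3 + 1·0 + 3·3 + 3·0 = 0
  col ε: 3·0 + 1·0 + 3·-3 + 3·3 = 0

y = (p0:3, p1:1, p2:3, p3:3)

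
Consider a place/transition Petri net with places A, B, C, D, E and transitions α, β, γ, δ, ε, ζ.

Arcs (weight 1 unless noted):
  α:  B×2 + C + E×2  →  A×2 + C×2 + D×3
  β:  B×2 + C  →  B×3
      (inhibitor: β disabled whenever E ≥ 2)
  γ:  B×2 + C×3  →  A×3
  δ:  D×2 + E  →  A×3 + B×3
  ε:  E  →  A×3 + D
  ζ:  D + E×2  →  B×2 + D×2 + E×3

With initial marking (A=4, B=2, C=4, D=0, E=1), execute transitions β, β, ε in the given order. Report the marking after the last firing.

step 1: fire β:  (A=4, B=2, C=4, D=0, E=1) → (A=4, B=3, C=3, D=0, E=1)
step 2: fire β:  (A=4, B=3, C=3, D=0, E=1) → (A=4, B=4, C=2, D=0, E=1)
step 3: fire ε:  (A=4, B=4, C=2, D=0, E=1) → (A=7, B=4, C=2, D=1, E=0)

(A=7, B=4, C=2, D=1, E=0)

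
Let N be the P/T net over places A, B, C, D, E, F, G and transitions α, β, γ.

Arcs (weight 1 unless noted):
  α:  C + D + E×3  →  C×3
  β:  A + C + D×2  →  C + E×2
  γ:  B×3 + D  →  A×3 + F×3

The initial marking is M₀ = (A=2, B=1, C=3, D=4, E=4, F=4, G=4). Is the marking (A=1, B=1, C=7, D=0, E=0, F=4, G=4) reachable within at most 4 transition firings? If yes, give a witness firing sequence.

YES — reachable via ⟨α, β, α⟩ (3 firings)

step 1: fire α:  (A=2, B=1, C=3, D=4, E=4, F=4, G=4) → (A=2, B=1, C=5, D=3, E=1, F=4, G=4)
step 2: fire β:  (A=2, B=1, C=5, D=3, E=1, F=4, G=4) → (A=1, B=1, C=5, D=1, E=3, F=4, G=4)
step 3: fire α:  (A=1, B=1, C=5, D=1, E=3, F=4, G=4) → (A=1, B=1, C=7, D=0, E=0, F=4, G=4)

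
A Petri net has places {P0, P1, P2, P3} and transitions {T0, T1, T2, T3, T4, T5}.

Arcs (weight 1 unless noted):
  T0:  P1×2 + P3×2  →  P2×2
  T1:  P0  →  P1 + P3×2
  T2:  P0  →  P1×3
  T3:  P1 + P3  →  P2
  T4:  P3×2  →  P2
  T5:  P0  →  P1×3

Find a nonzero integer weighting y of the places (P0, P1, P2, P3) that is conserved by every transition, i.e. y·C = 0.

y = (P0:3, P1:1, P2:2, P3:1)

Incidence matrix C (rows=places, cols=transitions):
       T0   T1   T2   T3   T4   T5
   P0   0   -1   -1    0    0   -1
   P1  -2    1    3   -1    0    3
   P2   2    0    0    1    1    0
   P3  -2    2    0   -1   -2    0

Candidate y = [3, 1, 2, 1]; check y·C column-wise:
  col T0: 3·0 + 1·-2 + 2·2 + 1·-2 = 0
  col T1: 3·-1 + 1·1 + 2·0 + 1·2 = 0
  col T2: 3·-1 + 1·3 + 2·0 + 1·0 = 0
  col T3: 3·0 + 1·-1 + 2·1 + 1·-1 = 0
  col T4: 3·0 + 1·0 + 2·1 + 1·-2 = 0
  col T5: 3·-1 + 1·3 + 2·0 + 1·0 = 0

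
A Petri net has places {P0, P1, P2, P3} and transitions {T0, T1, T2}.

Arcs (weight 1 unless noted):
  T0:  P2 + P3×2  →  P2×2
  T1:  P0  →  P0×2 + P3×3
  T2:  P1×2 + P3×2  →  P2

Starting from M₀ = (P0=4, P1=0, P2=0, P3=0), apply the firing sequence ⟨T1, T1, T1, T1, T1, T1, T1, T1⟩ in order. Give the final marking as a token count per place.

(P0=12, P1=0, P2=0, P3=24)

step 1: fire T1:  (P0=4, P1=0, P2=0, P3=0) → (P0=5, P1=0, P2=0, P3=3)
step 2: fire T1:  (P0=5, P1=0, P2=0, P3=3) → (P0=6, P1=0, P2=0, P3=6)
step 3: fire T1:  (P0=6, P1=0, P2=0, P3=6) → (P0=7, P1=0, P2=0, P3=9)
step 4: fire T1:  (P0=7, P1=0, P2=0, P3=9) → (P0=8, P1=0, P2=0, P3=12)
step 5: fire T1:  (P0=8, P1=0, P2=0, P3=12) → (P0=9, P1=0, P2=0, P3=15)
step 6: fire T1:  (P0=9, P1=0, P2=0, P3=15) → (P0=10, P1=0, P2=0, P3=18)
step 7: fire T1:  (P0=10, P1=0, P2=0, P3=18) → (P0=11, P1=0, P2=0, P3=21)
step 8: fire T1:  (P0=11, P1=0, P2=0, P3=21) → (P0=12, P1=0, P2=0, P3=24)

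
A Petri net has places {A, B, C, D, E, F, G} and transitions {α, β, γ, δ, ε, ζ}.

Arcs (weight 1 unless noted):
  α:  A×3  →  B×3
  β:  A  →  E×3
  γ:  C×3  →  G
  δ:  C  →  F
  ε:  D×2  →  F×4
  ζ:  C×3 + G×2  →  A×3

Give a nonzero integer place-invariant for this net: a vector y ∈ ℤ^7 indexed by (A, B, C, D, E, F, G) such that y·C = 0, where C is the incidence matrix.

y = (A:3, B:3, C:1, D:2, E:1, F:1, G:3)

Incidence matrix C (rows=places, cols=transitions):
        α    β    γ    δ    ε    ζ
    A  -3   -1    0    0    0    3
    B   3    0    0    0    0    0
    C   0    0   -3   -1    0   -3
    D   0    0    0    0   -2    0
    E   0    3    0    0    0    0
    F   0    0    0    1    4    0
    G   0    0    1    0    0   -2

Candidate y = [3, 3, 1, 2, 1, 1, 3]; check y·C column-wise:
  col α: 3·-3 + 3·3 + 1·0 + 2·0 + 1·0 + 1·0 + 3·0 = 0
  col β: 3·-1 + 3·0 + 1·0 + 2·0 + 1·3 + 1·0 + 3·0 = 0
  col γ: 3·0 + 3·0 + 1·-3 + 2·0 + 1·0 + 1·0 + 3·1 = 0
  col δ: 3·0 + 3·0 + 1·-1 + 2·0 + 1·0 + 1·1 + 3·0 = 0
  col ε: 3·0 + 3·0 + 1·0 + 2·-2 + 1·0 + 1·4 + 3·0 = 0
  col ζ: 3·3 + 3·0 + 1·-3 + 2·0 + 1·0 + 1·0 + 3·-2 = 0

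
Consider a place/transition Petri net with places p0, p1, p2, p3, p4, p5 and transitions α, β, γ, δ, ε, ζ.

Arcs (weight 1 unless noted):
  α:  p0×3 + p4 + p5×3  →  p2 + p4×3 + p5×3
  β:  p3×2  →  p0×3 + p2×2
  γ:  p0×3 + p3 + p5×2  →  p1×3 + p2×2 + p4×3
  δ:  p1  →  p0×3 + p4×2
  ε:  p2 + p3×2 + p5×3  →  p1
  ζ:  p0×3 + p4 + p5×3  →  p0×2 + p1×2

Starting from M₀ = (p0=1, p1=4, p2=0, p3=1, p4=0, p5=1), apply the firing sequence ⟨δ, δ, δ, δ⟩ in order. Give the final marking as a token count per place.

step 1: fire δ:  (p0=1, p1=4, p2=0, p3=1, p4=0, p5=1) → (p0=4, p1=3, p2=0, p3=1, p4=2, p5=1)
step 2: fire δ:  (p0=4, p1=3, p2=0, p3=1, p4=2, p5=1) → (p0=7, p1=2, p2=0, p3=1, p4=4, p5=1)
step 3: fire δ:  (p0=7, p1=2, p2=0, p3=1, p4=4, p5=1) → (p0=10, p1=1, p2=0, p3=1, p4=6, p5=1)
step 4: fire δ:  (p0=10, p1=1, p2=0, p3=1, p4=6, p5=1) → (p0=13, p1=0, p2=0, p3=1, p4=8, p5=1)

(p0=13, p1=0, p2=0, p3=1, p4=8, p5=1)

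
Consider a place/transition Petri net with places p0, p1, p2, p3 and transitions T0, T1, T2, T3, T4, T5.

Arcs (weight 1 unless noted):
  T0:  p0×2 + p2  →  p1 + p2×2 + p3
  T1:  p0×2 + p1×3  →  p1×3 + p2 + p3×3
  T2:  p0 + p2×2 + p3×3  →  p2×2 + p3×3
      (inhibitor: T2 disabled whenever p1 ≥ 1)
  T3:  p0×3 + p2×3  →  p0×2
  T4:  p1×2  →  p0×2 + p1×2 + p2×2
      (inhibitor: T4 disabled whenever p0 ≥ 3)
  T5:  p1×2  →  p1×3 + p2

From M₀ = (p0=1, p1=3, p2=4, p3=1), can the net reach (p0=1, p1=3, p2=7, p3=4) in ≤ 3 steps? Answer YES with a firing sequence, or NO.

YES — reachable via ⟨T4, T1⟩ (2 firings)

step 1: fire T4:  (p0=1, p1=3, p2=4, p3=1) → (p0=3, p1=3, p2=6, p3=1)
step 2: fire T1:  (p0=3, p1=3, p2=6, p3=1) → (p0=1, p1=3, p2=7, p3=4)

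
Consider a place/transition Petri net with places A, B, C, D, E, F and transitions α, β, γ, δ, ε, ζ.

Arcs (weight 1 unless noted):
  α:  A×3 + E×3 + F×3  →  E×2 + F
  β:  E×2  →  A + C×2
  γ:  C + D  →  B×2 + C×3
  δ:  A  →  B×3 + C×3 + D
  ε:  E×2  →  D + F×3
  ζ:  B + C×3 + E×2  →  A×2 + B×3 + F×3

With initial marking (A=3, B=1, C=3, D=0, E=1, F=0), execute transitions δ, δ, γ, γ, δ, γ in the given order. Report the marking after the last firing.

step 1: fire δ:  (A=3, B=1, C=3, D=0, E=1, F=0) → (A=2, B=4, C=6, D=1, E=1, F=0)
step 2: fire δ:  (A=2, B=4, C=6, D=1, E=1, F=0) → (A=1, B=7, C=9, D=2, E=1, F=0)
step 3: fire γ:  (A=1, B=7, C=9, D=2, E=1, F=0) → (A=1, B=9, C=11, D=1, E=1, F=0)
step 4: fire γ:  (A=1, B=9, C=11, D=1, E=1, F=0) → (A=1, B=11, C=13, D=0, E=1, F=0)
step 5: fire δ:  (A=1, B=11, C=13, D=0, E=1, F=0) → (A=0, B=14, C=16, D=1, E=1, F=0)
step 6: fire γ:  (A=0, B=14, C=16, D=1, E=1, F=0) → (A=0, B=16, C=18, D=0, E=1, F=0)

(A=0, B=16, C=18, D=0, E=1, F=0)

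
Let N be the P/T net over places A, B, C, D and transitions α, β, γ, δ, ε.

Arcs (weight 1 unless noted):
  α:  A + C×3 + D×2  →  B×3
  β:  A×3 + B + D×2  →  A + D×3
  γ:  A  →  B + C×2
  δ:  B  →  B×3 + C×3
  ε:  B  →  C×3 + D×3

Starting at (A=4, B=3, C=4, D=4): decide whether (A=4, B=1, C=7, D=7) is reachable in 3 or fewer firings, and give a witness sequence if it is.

depth 0: 1 marking
depth 1: 6 markings reached so far
depth 2: 19 markings reached so far
depth 3: 47 markings reached so far
target is not among the 47 markings reachable within 3 steps

NO — not reachable within 3 firings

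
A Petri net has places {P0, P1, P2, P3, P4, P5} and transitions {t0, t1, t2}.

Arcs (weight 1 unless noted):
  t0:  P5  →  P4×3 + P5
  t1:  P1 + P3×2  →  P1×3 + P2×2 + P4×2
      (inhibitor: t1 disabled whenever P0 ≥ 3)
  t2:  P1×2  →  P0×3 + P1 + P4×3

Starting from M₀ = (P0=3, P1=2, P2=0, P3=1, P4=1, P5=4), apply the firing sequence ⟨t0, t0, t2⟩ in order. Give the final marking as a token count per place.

step 1: fire t0:  (P0=3, P1=2, P2=0, P3=1, P4=1, P5=4) → (P0=3, P1=2, P2=0, P3=1, P4=4, P5=4)
step 2: fire t0:  (P0=3, P1=2, P2=0, P3=1, P4=4, P5=4) → (P0=3, P1=2, P2=0, P3=1, P4=7, P5=4)
step 3: fire t2:  (P0=3, P1=2, P2=0, P3=1, P4=7, P5=4) → (P0=6, P1=1, P2=0, P3=1, P4=10, P5=4)

(P0=6, P1=1, P2=0, P3=1, P4=10, P5=4)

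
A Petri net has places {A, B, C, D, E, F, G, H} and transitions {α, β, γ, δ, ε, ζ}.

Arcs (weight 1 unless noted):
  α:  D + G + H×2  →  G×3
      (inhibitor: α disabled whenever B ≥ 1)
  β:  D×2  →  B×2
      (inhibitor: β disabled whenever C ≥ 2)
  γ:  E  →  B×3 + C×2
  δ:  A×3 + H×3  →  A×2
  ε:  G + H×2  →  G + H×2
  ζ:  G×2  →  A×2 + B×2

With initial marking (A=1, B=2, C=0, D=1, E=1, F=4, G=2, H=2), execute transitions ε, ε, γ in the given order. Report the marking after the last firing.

(A=1, B=5, C=2, D=1, E=0, F=4, G=2, H=2)

step 1: fire ε:  (A=1, B=2, C=0, D=1, E=1, F=4, G=2, H=2) → (A=1, B=2, C=0, D=1, E=1, F=4, G=2, H=2)
step 2: fire ε:  (A=1, B=2, C=0, D=1, E=1, F=4, G=2, H=2) → (A=1, B=2, C=0, D=1, E=1, F=4, G=2, H=2)
step 3: fire γ:  (A=1, B=2, C=0, D=1, E=1, F=4, G=2, H=2) → (A=1, B=5, C=2, D=1, E=0, F=4, G=2, H=2)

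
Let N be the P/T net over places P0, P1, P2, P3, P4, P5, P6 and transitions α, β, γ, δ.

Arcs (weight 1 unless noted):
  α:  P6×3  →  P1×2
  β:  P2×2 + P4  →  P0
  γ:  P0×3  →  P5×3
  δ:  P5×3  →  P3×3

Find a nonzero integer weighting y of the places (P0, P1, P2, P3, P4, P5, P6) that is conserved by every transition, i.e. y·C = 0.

y = (P0:0, P1:0, P2:1, P3:0, P4:-2, P5:0, P6:0)

Incidence matrix C (rows=places, cols=transitions):
        α    β    γ    δ
   P0   0    1   -3    0
   P1   2    0    0    0
   P2   0   -2    0    0
   P3   0    0    0    3
   P4   0   -1    0    0
   P5   0    0    3   -3
   P6  -3    0    0    0

Candidate y = [0, 0, 1, 0, -2, 0, 0]; check y·C column-wise:
  col α: 0·2 + 1·0 + -2·0 + 0·-3 = 0
  col β: 0·1 + 1·-2 + -2·-1 = 0
  col γ: 0·-3 + 1·0 + -2·0 + 0·3 = 0
  col δ: 1·0 + 0·3 + -2·0 + 0·-3 = 0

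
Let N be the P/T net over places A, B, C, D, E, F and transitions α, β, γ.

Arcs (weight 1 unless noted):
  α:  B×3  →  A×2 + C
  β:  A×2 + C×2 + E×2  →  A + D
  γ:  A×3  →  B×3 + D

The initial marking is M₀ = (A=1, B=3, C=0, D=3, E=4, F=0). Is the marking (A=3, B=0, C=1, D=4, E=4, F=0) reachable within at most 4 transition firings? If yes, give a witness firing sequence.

depth 0: 1 marking
depth 1: 2 markings reached so far
depth 2: 3 markings reached so far
depth 3: 4 markings reached so far
depth 4: 5 markings reached so far
target is not among the 5 markings reachable within 4 steps

NO — not reachable within 4 firings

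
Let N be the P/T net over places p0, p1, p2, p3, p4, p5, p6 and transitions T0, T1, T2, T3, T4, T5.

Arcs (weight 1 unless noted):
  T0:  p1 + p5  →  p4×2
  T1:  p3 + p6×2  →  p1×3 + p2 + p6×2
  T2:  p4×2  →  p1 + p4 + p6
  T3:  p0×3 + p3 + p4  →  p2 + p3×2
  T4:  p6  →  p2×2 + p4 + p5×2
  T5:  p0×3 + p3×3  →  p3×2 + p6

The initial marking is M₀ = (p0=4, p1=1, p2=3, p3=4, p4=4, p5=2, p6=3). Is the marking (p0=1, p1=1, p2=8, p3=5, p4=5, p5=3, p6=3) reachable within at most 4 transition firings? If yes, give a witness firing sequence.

NO — not reachable within 4 firings

depth 0: 1 marking
depth 1: 7 markings reached so far
depth 2: 24 markings reached so far
depth 3: 60 markings reached so far
depth 4: 124 markings reached so far
target is not among the 124 markings reachable within 4 steps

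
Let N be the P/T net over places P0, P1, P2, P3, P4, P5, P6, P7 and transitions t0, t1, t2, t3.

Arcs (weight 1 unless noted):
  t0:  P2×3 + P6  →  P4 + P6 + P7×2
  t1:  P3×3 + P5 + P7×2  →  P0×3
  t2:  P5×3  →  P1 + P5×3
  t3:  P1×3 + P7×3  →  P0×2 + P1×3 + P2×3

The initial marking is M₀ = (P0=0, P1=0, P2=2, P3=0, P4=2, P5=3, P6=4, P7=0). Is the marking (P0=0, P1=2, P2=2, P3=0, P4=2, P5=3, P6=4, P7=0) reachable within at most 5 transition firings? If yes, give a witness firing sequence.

step 1: fire t2:  (P0=0, P1=0, P2=2, P3=0, P4=2, P5=3, P6=4, P7=0) → (P0=0, P1=1, P2=2, P3=0, P4=2, P5=3, P6=4, P7=0)
step 2: fire t2:  (P0=0, P1=1, P2=2, P3=0, P4=2, P5=3, P6=4, P7=0) → (P0=0, P1=2, P2=2, P3=0, P4=2, P5=3, P6=4, P7=0)

YES — reachable via ⟨t2, t2⟩ (2 firings)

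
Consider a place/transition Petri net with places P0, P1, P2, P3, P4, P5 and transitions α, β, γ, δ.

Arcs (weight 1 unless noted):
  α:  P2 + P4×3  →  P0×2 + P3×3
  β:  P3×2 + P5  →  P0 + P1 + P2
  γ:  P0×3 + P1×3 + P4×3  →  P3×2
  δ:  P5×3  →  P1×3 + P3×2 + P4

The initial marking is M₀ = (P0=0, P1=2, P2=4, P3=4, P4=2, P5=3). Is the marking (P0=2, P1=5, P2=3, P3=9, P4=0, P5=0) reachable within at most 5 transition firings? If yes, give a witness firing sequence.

step 1: fire δ:  (P0=0, P1=2, P2=4, P3=4, P4=2, P5=3) → (P0=0, P1=5, P2=4, P3=6, P4=3, P5=0)
step 2: fire α:  (P0=0, P1=5, P2=4, P3=6, P4=3, P5=0) → (P0=2, P1=5, P2=3, P3=9, P4=0, P5=0)

YES — reachable via ⟨δ, α⟩ (2 firings)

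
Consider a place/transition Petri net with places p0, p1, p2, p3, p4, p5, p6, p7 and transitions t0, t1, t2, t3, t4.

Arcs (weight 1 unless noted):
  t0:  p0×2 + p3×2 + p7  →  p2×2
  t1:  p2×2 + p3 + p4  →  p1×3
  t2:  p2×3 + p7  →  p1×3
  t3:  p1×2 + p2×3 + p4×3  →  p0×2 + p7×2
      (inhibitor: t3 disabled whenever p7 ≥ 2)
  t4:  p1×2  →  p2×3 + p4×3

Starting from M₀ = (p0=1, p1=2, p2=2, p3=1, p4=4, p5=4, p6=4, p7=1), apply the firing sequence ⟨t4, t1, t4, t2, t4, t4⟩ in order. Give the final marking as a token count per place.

step 1: fire t4:  (p0=1, p1=2, p2=2, p3=1, p4=4, p5=4, p6=4, p7=1) → (p0=1, p1=0, p2=5, p3=1, p4=7, p5=4, p6=4, p7=1)
step 2: fire t1:  (p0=1, p1=0, p2=5, p3=1, p4=7, p5=4, p6=4, p7=1) → (p0=1, p1=3, p2=3, p3=0, p4=6, p5=4, p6=4, p7=1)
step 3: fire t4:  (p0=1, p1=3, p2=3, p3=0, p4=6, p5=4, p6=4, p7=1) → (p0=1, p1=1, p2=6, p3=0, p4=9, p5=4, p6=4, p7=1)
step 4: fire t2:  (p0=1, p1=1, p2=6, p3=0, p4=9, p5=4, p6=4, p7=1) → (p0=1, p1=4, p2=3, p3=0, p4=9, p5=4, p6=4, p7=0)
step 5: fire t4:  (p0=1, p1=4, p2=3, p3=0, p4=9, p5=4, p6=4, p7=0) → (p0=1, p1=2, p2=6, p3=0, p4=12, p5=4, p6=4, p7=0)
step 6: fire t4:  (p0=1, p1=2, p2=6, p3=0, p4=12, p5=4, p6=4, p7=0) → (p0=1, p1=0, p2=9, p3=0, p4=15, p5=4, p6=4, p7=0)

(p0=1, p1=0, p2=9, p3=0, p4=15, p5=4, p6=4, p7=0)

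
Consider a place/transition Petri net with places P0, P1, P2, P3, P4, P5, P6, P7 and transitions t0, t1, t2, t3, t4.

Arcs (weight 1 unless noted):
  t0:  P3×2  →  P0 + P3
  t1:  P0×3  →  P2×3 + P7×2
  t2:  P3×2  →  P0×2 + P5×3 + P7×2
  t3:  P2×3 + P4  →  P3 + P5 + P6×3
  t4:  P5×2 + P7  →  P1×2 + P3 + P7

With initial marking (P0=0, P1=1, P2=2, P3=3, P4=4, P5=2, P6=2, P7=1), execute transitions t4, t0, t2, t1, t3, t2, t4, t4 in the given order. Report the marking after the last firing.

(P0=2, P1=7, P2=2, P3=2, P4=3, P5=3, P6=5, P7=7)

step 1: fire t4:  (P0=0, P1=1, P2=2, P3=3, P4=4, P5=2, P6=2, P7=1) → (P0=0, P1=3, P2=2, P3=4, P4=4, P5=0, P6=2, P7=1)
step 2: fire t0:  (P0=0, P1=3, P2=2, P3=4, P4=4, P5=0, P6=2, P7=1) → (P0=1, P1=3, P2=2, P3=3, P4=4, P5=0, P6=2, P7=1)
step 3: fire t2:  (P0=1, P1=3, P2=2, P3=3, P4=4, P5=0, P6=2, P7=1) → (P0=3, P1=3, P2=2, P3=1, P4=4, P5=3, P6=2, P7=3)
step 4: fire t1:  (P0=3, P1=3, P2=2, P3=1, P4=4, P5=3, P6=2, P7=3) → (P0=0, P1=3, P2=5, P3=1, P4=4, P5=3, P6=2, P7=5)
step 5: fire t3:  (P0=0, P1=3, P2=5, P3=1, P4=4, P5=3, P6=2, P7=5) → (P0=0, P1=3, P2=2, P3=2, P4=3, P5=4, P6=5, P7=5)
step 6: fire t2:  (P0=0, P1=3, P2=2, P3=2, P4=3, P5=4, P6=5, P7=5) → (P0=2, P1=3, P2=2, P3=0, P4=3, P5=7, P6=5, P7=7)
step 7: fire t4:  (P0=2, P1=3, P2=2, P3=0, P4=3, P5=7, P6=5, P7=7) → (P0=2, P1=5, P2=2, P3=1, P4=3, P5=5, P6=5, P7=7)
step 8: fire t4:  (P0=2, P1=5, P2=2, P3=1, P4=3, P5=5, P6=5, P7=7) → (P0=2, P1=7, P2=2, P3=2, P4=3, P5=3, P6=5, P7=7)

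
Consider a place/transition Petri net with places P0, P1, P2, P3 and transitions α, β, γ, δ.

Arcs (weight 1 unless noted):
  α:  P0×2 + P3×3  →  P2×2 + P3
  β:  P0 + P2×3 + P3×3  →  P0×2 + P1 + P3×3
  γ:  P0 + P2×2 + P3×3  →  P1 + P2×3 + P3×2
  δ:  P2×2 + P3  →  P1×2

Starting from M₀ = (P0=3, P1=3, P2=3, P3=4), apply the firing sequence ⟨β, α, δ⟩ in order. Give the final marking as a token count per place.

step 1: fire β:  (P0=3, P1=3, P2=3, P3=4) → (P0=4, P1=4, P2=0, P3=4)
step 2: fire α:  (P0=4, P1=4, P2=0, P3=4) → (P0=2, P1=4, P2=2, P3=2)
step 3: fire δ:  (P0=2, P1=4, P2=2, P3=2) → (P0=2, P1=6, P2=0, P3=1)

(P0=2, P1=6, P2=0, P3=1)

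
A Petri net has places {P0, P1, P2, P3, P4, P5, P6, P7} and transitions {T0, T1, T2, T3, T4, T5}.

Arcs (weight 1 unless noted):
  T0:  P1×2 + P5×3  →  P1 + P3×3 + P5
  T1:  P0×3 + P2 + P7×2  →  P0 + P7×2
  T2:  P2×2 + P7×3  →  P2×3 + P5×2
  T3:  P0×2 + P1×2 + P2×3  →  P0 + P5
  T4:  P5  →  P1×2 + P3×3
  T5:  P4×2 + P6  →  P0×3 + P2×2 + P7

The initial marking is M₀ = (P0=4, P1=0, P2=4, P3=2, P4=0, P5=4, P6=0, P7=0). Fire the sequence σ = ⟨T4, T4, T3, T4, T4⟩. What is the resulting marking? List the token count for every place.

(P0=3, P1=6, P2=1, P3=14, P4=0, P5=1, P6=0, P7=0)

step 1: fire T4:  (P0=4, P1=0, P2=4, P3=2, P4=0, P5=4, P6=0, P7=0) → (P0=4, P1=2, P2=4, P3=5, P4=0, P5=3, P6=0, P7=0)
step 2: fire T4:  (P0=4, P1=2, P2=4, P3=5, P4=0, P5=3, P6=0, P7=0) → (P0=4, P1=4, P2=4, P3=8, P4=0, P5=2, P6=0, P7=0)
step 3: fire T3:  (P0=4, P1=4, P2=4, P3=8, P4=0, P5=2, P6=0, P7=0) → (P0=3, P1=2, P2=1, P3=8, P4=0, P5=3, P6=0, P7=0)
step 4: fire T4:  (P0=3, P1=2, P2=1, P3=8, P4=0, P5=3, P6=0, P7=0) → (P0=3, P1=4, P2=1, P3=11, P4=0, P5=2, P6=0, P7=0)
step 5: fire T4:  (P0=3, P1=4, P2=1, P3=11, P4=0, P5=2, P6=0, P7=0) → (P0=3, P1=6, P2=1, P3=14, P4=0, P5=1, P6=0, P7=0)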